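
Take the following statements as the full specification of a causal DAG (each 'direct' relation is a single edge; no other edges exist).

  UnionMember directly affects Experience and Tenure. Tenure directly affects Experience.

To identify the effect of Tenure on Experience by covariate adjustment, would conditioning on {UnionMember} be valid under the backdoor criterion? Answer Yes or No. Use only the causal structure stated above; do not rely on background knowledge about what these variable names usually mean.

Yes

Backdoor paths from Tenure to Experience (paths whose first edge points into Tenure):
  P1: Tenure <- UnionMember -> Experience
Condition 1 (no descendant of Tenure in the set): holds — descendants of Tenure are {Experience}; none are in {UnionMember}.
Condition 2 (every backdoor path blocked by {UnionMember}):
  P1: blocked at fork node UnionMember ∈ conditioning set.
{UnionMember} satisfies the backdoor criterion.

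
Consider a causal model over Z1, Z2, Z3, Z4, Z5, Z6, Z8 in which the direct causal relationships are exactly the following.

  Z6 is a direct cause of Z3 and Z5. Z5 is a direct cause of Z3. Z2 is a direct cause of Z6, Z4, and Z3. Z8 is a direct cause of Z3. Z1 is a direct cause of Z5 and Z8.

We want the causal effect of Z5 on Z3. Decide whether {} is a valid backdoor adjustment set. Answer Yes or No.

Backdoor paths from Z5 to Z3 (paths whose first edge points into Z5):
  P1: Z5 <- Z1 -> Z8 -> Z3
  P2: Z5 <- Z6 <- Z2 -> Z3
  P3: Z5 <- Z6 -> Z3
Condition 1 (no descendant of Z5 in the set): holds — descendants of Z5 are {Z3}; none are in {}.
Condition 2 (every backdoor path blocked by {}):
  P1: open — no interior node is in the conditioning set.
  P2: open — no interior node is in the conditioning set.
  P3: open — no interior node is in the conditioning set.
{} does not satisfy the backdoor criterion.

No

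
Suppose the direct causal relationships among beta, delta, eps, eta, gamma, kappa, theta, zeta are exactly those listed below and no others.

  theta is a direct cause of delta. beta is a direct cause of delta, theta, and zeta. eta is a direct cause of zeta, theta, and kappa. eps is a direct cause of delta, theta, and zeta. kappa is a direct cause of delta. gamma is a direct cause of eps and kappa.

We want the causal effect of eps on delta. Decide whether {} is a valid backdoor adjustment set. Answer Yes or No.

No

Backdoor paths from eps to delta (paths whose first edge points into eps):
  P1: eps <- gamma -> kappa <- eta -> zeta <- beta -> theta -> delta
  P2: eps <- gamma -> kappa <- eta -> zeta <- beta -> delta
  P3: eps <- gamma -> kappa <- eta -> theta <- beta -> delta
  P4: eps <- gamma -> kappa <- eta -> theta -> delta
  P5: eps <- gamma -> kappa -> delta
Condition 1 (no descendant of eps in the set): holds — descendants of eps are {delta, theta, zeta}; none are in {}.
Condition 2 (every backdoor path blocked by {}):
  P1: blocked at collider kappa (neither it nor any descendant is in the conditioning set).
  P2: blocked at collider kappa (neither it nor any descendant is in the conditioning set).
  P3: blocked at collider kappa (neither it nor any descendant is in the conditioning set).
  P4: blocked at collider kappa (neither it nor any descendant is in the conditioning set).
  P5: open — no interior node is in the conditioning set.
{} does not satisfy the backdoor criterion.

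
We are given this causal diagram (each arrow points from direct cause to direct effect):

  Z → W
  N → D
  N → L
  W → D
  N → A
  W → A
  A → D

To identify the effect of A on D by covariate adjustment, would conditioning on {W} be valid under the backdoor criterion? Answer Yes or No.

No

Backdoor paths from A to D (paths whose first edge points into A):
  P1: A <- N -> D
  P2: A <- W -> D
Condition 1 (no descendant of A in the set): holds — descendants of A are {D}; none are in {W}.
Condition 2 (every backdoor path blocked by {W}):
  P1: open — no interior node is in the conditioning set.
  P2: blocked at fork node W ∈ conditioning set.
{W} does not satisfy the backdoor criterion.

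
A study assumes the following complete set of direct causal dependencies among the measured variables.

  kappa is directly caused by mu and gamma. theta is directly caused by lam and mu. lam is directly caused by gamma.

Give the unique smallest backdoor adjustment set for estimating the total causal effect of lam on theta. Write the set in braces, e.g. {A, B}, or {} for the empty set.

Variables eligible for adjustment (non-descendants of lam, excluding lam and theta): {gamma, kappa, mu}.
Backdoor paths from lam to theta:
  P1: lam <- gamma -> kappa <- mu -> theta
Each backdoor path contains an unconditioned collider, so every path is already blocked with the empty conditioning set:
  P1: blocked at collider kappa (neither it nor any descendant is in the conditioning set).
The empty set is therefore the unique smallest valid set.

{}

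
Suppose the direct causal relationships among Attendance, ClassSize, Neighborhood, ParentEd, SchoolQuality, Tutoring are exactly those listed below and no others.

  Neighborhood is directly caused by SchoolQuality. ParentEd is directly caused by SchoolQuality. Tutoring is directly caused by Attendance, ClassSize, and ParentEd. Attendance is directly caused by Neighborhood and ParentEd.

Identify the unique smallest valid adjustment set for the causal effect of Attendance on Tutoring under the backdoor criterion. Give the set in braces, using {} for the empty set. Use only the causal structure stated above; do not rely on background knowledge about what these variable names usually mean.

Variables eligible for adjustment (non-descendants of Attendance, excluding Attendance and Tutoring): {ClassSize, Neighborhood, ParentEd, SchoolQuality}.
Backdoor paths from Attendance to Tutoring:
  P1: Attendance <- Neighborhood <- SchoolQuality -> ParentEd -> Tutoring
  P2: Attendance <- ParentEd -> Tutoring
The empty set is not sufficient: P1 (Attendance <- Neighborhood <- SchoolQuality -> ParentEd -> Tutoring) has no collider blocking it and no conditioned non-collider, so it is open.
Try {ParentEd}:
  P1: blocked at chain node ParentEd ∈ conditioning set.
  P2: blocked at fork node ParentEd ∈ conditioning set.
{ParentEd} contains no descendant of Attendance and blocks every backdoor path.
No other singleton works — e.g. {SchoolQuality} leaves P2 open — so {ParentEd} is the unique smallest valid adjustment set.

{ParentEd}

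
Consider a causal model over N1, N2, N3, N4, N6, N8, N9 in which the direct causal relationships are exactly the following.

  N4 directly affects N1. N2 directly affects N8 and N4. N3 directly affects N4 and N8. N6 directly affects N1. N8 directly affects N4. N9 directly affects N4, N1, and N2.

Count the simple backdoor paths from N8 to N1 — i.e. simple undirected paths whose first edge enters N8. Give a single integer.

A backdoor path from N8 to N1 is any simple undirected path whose first edge points into N8 (i.e. leaves N8 via a parent).
Parents of N8: {N2, N3}.
Enumerating:
  P1: N8 <- N3 -> N4 <- N9 -> N1
  P2: N8 <- N3 -> N4 <- N2 <- N9 -> N1
  P3: N8 <- N3 -> N4 -> N1
  P4: N8 <- N2 <- N9 -> N4 -> N1
  P5: N8 <- N2 <- N9 -> N1
  P6: N8 <- N2 -> N4 <- N9 -> N1
  P7: N8 <- N2 -> N4 -> N1
That exhausts the simple backdoor paths. Count: 7.

7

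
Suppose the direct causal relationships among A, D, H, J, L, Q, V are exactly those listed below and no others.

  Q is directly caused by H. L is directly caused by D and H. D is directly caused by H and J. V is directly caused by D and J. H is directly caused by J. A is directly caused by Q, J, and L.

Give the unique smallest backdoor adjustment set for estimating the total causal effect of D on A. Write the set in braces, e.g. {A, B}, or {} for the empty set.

Variables eligible for adjustment (non-descendants of D, excluding D and A): {H, J, Q}.
Backdoor paths from D to A:
  P1: D <- J -> H -> Q -> A
  P2: D <- J -> H -> L -> A
  P3: D <- J -> A
  P4: D <- H <- J -> A
  P5: D <- H -> Q -> A
  P6: D <- H -> L -> A
The empty set is not sufficient: P1 (D <- J -> H -> Q -> A) has no collider blocking it and no conditioned non-collider, so it is open.
Try {H, J}:
  P1: blocked at fork node J ∈ conditioning set.
  P2: blocked at fork node J ∈ conditioning set.
  P3: blocked at fork node J ∈ conditioning set.
  P4: blocked at chain node H ∈ conditioning set.
  P5: blocked at fork node H ∈ conditioning set.
  P6: blocked at fork node H ∈ conditioning set.
{H, J} contains no descendant of D and blocks every backdoor path.
Every element of {H, J} is needed (dropping H leaves P5 open; dropping J leaves P3 open), so no proper subset is valid.
Among all size-2 subsets of the eligible variables, only {H, J} blocks every backdoor path, so it is the unique smallest valid adjustment set.

{H, J}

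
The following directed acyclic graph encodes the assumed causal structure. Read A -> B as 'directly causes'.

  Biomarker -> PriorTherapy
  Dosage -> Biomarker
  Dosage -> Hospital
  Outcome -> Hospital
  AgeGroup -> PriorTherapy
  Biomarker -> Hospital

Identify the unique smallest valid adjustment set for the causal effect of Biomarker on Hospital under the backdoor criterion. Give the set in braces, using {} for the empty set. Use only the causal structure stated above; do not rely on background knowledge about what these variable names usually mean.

Variables eligible for adjustment (non-descendants of Biomarker, excluding Biomarker and Hospital): {AgeGroup, Dosage, Outcome}.
Backdoor paths from Biomarker to Hospital:
  P1: Biomarker <- Dosage -> Hospital
The empty set is not sufficient: P1 (Biomarker <- Dosage -> Hospital) has no collider blocking it and no conditioned non-collider, so it is open.
Try {Dosage}:
  P1: blocked at fork node Dosage ∈ conditioning set.
{Dosage} contains no descendant of Biomarker and blocks every backdoor path.
No other singleton works — e.g. {AgeGroup} leaves P1 open — so {Dosage} is the unique smallest valid adjustment set.

{Dosage}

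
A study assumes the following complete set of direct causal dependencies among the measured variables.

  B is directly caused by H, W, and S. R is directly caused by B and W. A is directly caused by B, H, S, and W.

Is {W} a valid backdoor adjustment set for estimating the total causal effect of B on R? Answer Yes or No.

Yes

Backdoor paths from B to R (paths whose first edge points into B):
  P1: B <- W -> R
  P2: B <- S -> A <- W -> R
  P3: B <- H -> A <- W -> R
Condition 1 (no descendant of B in the set): holds — descendants of B are {A, R}; none are in {W}.
Condition 2 (every backdoor path blocked by {W}):
  P1: blocked at fork node W ∈ conditioning set.
  P2: blocked at collider A (neither it nor any descendant is in the conditioning set).
  P3: blocked at collider A (neither it nor any descendant is in the conditioning set).
{W} satisfies the backdoor criterion.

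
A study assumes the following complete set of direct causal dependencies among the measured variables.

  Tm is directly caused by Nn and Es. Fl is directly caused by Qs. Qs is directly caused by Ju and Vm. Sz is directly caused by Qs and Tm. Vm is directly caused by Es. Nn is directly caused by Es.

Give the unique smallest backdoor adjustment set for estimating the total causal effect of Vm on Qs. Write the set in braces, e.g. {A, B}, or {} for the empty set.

{}

Variables eligible for adjustment (non-descendants of Vm, excluding Vm and Qs): {Es, Ju, Nn, Tm}.
Backdoor paths from Vm to Qs:
  P1: Vm <- Es -> Nn -> Tm -> Sz <- Qs
  P2: Vm <- Es -> Tm -> Sz <- Qs
Each backdoor path contains an unconditioned collider, so every path is already blocked with the empty conditioning set:
  P1: blocked at collider Sz (neither it nor any descendant is in the conditioning set).
  P2: blocked at collider Sz (neither it nor any descendant is in the conditioning set).
The empty set is therefore the unique smallest valid set.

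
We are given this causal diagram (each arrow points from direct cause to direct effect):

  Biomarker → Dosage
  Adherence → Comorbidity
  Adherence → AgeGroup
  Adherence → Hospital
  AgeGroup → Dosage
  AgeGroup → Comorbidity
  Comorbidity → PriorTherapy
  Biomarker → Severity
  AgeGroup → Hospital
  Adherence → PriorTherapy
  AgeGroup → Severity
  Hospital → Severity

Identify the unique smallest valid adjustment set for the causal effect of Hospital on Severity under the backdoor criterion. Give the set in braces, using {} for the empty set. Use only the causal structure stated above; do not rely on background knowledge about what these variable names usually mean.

{AgeGroup}

Variables eligible for adjustment (non-descendants of Hospital, excluding Hospital and Severity): {Adherence, AgeGroup, Biomarker, Comorbidity, Dosage, PriorTherapy}.
Backdoor paths from Hospital to Severity:
  P1: Hospital <- Adherence -> AgeGroup -> Severity
  P2: Hospital <- Adherence -> AgeGroup -> Dosage <- Biomarker -> Severity
  P3: Hospital <- Adherence -> Comorbidity <- AgeGroup -> Severity
  P4: Hospital <- Adherence -> Comorbidity <- AgeGroup -> Dosage <- Biomarker -> Severity
  P5: Hospital <- Adherence -> PriorTherapy <- Comorbidity <- AgeGroup -> Severity
  P6: Hospital <- Adherence -> PriorTherapy <- Comorbidity <- AgeGroup -> Dosage <- Biomarker -> Severity
  P7: Hospital <- AgeGroup -> Severity
  P8: Hospital <- AgeGroup -> Dosage <- Biomarker -> Severity
The empty set is not sufficient: P1 (Hospital <- Adherence -> AgeGroup -> Severity) has no collider blocking it and no conditioned non-collider, so it is open.
Try {AgeGroup}:
  P1: blocked at chain node AgeGroup ∈ conditioning set.
  P2: blocked at chain node AgeGroup ∈ conditioning set.
  P3: blocked at collider Comorbidity (neither it nor any descendant is in the conditioning set).
  P4: blocked at collider Comorbidity (neither it nor any descendant is in the conditioning set).
  P5: blocked at collider PriorTherapy (neither it nor any descendant is in the conditioning set).
  P6: blocked at collider PriorTherapy (neither it nor any descendant is in the conditioning set).
  P7: blocked at fork node AgeGroup ∈ conditioning set.
  P8: blocked at fork node AgeGroup ∈ conditioning set.
{AgeGroup} contains no descendant of Hospital and blocks every backdoor path.
No other singleton works — e.g. {Adherence} leaves P7 open — so {AgeGroup} is the unique smallest valid adjustment set.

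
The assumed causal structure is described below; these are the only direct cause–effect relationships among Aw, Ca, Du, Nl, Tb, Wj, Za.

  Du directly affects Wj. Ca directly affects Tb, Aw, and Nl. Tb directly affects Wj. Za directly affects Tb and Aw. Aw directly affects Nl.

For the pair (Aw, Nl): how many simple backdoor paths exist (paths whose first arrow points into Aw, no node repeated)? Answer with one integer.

A backdoor path from Aw to Nl is any simple undirected path whose first edge points into Aw (i.e. leaves Aw via a parent).
Parents of Aw: {Ca, Za}.
Enumerating:
  P1: Aw <- Ca -> Nl
  P2: Aw <- Za -> Tb <- Ca -> Nl
That exhausts the simple backdoor paths. Count: 2.

2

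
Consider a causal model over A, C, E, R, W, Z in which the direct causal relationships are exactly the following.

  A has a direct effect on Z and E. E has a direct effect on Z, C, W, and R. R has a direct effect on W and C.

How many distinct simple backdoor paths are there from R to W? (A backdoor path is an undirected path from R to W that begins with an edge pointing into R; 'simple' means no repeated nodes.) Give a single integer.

A backdoor path from R to W is any simple undirected path whose first edge points into R (i.e. leaves R via a parent).
Parents of R: {E}.
Enumerating:
  P1: R <- E -> W
That exhausts the simple backdoor paths. Count: 1.

1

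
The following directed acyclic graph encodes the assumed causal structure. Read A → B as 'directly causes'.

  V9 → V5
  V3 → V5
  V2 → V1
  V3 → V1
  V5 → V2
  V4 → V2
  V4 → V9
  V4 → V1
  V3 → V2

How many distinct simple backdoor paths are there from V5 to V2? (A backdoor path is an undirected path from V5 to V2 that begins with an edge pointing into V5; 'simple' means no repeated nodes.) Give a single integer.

6

A backdoor path from V5 to V2 is any simple undirected path whose first edge points into V5 (i.e. leaves V5 via a parent).
Parents of V5: {V3, V9}.
Enumerating:
  P1: V5 <- V3 -> V2
  P2: V5 <- V3 -> V1 <- V4 -> V2
  P3: V5 <- V3 -> V1 <- V2
  P4: V5 <- V9 <- V4 -> V2
  P5: V5 <- V9 <- V4 -> V1 <- V3 -> V2
  P6: V5 <- V9 <- V4 -> V1 <- V2
That exhausts the simple backdoor paths. Count: 6.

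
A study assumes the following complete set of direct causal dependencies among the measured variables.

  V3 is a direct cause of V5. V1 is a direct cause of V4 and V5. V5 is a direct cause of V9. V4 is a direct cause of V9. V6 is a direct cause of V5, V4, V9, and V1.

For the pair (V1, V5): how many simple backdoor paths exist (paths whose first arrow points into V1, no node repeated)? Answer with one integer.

3

A backdoor path from V1 to V5 is any simple undirected path whose first edge points into V1 (i.e. leaves V1 via a parent).
Parents of V1: {V6}.
Enumerating:
  P1: V1 <- V6 -> V4 -> V9 <- V5
  P2: V1 <- V6 -> V5
  P3: V1 <- V6 -> V9 <- V5
That exhausts the simple backdoor paths. Count: 3.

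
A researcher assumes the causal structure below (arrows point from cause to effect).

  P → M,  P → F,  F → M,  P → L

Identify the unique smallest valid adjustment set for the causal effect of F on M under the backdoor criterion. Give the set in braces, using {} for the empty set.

{P}

Variables eligible for adjustment (non-descendants of F, excluding F and M): {L, P}.
Backdoor paths from F to M:
  P1: F <- P -> M
The empty set is not sufficient: P1 (F <- P -> M) has no collider blocking it and no conditioned non-collider, so it is open.
Try {P}:
  P1: blocked at fork node P ∈ conditioning set.
{P} contains no descendant of F and blocks every backdoor path.
No other singleton works — e.g. {L} leaves P1 open — so {P} is the unique smallest valid adjustment set.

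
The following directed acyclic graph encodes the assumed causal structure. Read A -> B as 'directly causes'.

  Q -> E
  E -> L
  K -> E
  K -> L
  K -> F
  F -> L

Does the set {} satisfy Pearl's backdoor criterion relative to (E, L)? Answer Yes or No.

Backdoor paths from E to L (paths whose first edge points into E):
  P1: E <- K -> F -> L
  P2: E <- K -> L
Condition 1 (no descendant of E in the set): holds — descendants of E are {L}; none are in {}.
Condition 2 (every backdoor path blocked by {}):
  P1: open — no interior node is in the conditioning set.
  P2: open — no interior node is in the conditioning set.
{} does not satisfy the backdoor criterion.

No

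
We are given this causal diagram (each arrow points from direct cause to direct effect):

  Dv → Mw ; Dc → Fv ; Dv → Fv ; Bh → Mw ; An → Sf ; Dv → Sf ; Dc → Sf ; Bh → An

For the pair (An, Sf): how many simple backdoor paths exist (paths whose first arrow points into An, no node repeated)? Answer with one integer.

A backdoor path from An to Sf is any simple undirected path whose first edge points into An (i.e. leaves An via a parent).
Parents of An: {Bh}.
Enumerating:
  P1: An <- Bh -> Mw <- Dv -> Fv <- Dc -> Sf
  P2: An <- Bh -> Mw <- Dv -> Sf
That exhausts the simple backdoor paths. Count: 2.

2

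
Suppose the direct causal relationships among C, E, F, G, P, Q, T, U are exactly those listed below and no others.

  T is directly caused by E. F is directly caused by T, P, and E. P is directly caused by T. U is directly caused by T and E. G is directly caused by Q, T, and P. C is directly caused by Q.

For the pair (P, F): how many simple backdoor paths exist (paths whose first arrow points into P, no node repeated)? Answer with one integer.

A backdoor path from P to F is any simple undirected path whose first edge points into P (i.e. leaves P via a parent).
Parents of P: {T}.
Enumerating:
  P1: P <- T <- E -> F
  P2: P <- T -> U <- E -> F
  P3: P <- T -> F
That exhausts the simple backdoor paths. Count: 3.

3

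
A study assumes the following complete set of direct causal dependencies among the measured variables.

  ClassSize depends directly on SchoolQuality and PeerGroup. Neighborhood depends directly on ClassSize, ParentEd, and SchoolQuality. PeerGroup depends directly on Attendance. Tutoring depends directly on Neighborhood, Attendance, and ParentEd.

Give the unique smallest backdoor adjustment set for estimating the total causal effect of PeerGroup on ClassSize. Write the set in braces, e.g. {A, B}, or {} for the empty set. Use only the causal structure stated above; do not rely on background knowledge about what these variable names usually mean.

{}

Variables eligible for adjustment (non-descendants of PeerGroup, excluding PeerGroup and ClassSize): {Attendance, ParentEd, SchoolQuality}.
Backdoor paths from PeerGroup to ClassSize:
  P1: PeerGroup <- Attendance -> Tutoring <- ParentEd -> Neighborhood <- SchoolQuality -> ClassSize
  P2: PeerGroup <- Attendance -> Tutoring <- ParentEd -> Neighborhood <- ClassSize
  P3: PeerGroup <- Attendance -> Tutoring <- Neighborhood <- SchoolQuality -> ClassSize
  P4: PeerGroup <- Attendance -> Tutoring <- Neighborhood <- ClassSize
Each backdoor path contains an unconditioned collider, so every path is already blocked with the empty conditioning set:
  P1: blocked at collider Tutoring (neither it nor any descendant is in the conditioning set).
  P2: blocked at collider Tutoring (neither it nor any descendant is in the conditioning set).
  P3: blocked at collider Tutoring (neither it nor any descendant is in the conditioning set).
  P4: blocked at collider Tutoring (neither it nor any descendant is in the conditioning set).
The empty set is therefore the unique smallest valid set.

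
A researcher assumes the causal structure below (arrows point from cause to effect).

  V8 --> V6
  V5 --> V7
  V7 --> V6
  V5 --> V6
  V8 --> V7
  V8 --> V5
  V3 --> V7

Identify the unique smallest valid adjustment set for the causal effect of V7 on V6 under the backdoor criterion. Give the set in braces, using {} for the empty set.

Variables eligible for adjustment (non-descendants of V7, excluding V7 and V6): {V3, V5, V8}.
Backdoor paths from V7 to V6:
  P1: V7 <- V8 -> V5 -> V6
  P2: V7 <- V8 -> V6
  P3: V7 <- V5 <- V8 -> V6
  P4: V7 <- V5 -> V6
The empty set is not sufficient: P1 (V7 <- V8 -> V5 -> V6) has no collider blocking it and no conditioned non-collider, so it is open.
Try {V5, V8}:
  P1: blocked at fork node V8 ∈ conditioning set.
  P2: blocked at fork node V8 ∈ conditioning set.
  P3: blocked at chain node V5 ∈ conditioning set.
  P4: blocked at fork node V5 ∈ conditioning set.
{V5, V8} contains no descendant of V7 and blocks every backdoor path.
Every element of {V5, V8} is needed (dropping V5 leaves P4 open; dropping V8 leaves P2 open), so no proper subset is valid.
Among all size-2 subsets of the eligible variables, only {V5, V8} blocks every backdoor path, so it is the unique smallest valid adjustment set.

{V5, V8}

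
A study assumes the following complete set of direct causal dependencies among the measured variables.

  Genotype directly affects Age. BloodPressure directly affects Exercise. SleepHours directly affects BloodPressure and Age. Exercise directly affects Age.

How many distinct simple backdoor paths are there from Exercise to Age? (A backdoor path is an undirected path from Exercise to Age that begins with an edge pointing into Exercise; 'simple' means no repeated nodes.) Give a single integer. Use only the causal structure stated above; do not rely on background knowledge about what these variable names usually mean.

1

A backdoor path from Exercise to Age is any simple undirected path whose first edge points into Exercise (i.e. leaves Exercise via a parent).
Parents of Exercise: {BloodPressure}.
Enumerating:
  P1: Exercise <- BloodPressure <- SleepHours -> Age
That exhausts the simple backdoor paths. Count: 1.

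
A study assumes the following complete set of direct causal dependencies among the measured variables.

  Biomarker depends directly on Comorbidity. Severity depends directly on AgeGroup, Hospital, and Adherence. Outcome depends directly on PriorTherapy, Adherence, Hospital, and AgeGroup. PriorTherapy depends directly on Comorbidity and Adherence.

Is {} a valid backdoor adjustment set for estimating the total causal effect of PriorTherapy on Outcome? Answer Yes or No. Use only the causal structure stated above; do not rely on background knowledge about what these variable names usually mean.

No

Backdoor paths from PriorTherapy to Outcome (paths whose first edge points into PriorTherapy):
  P1: PriorTherapy <- Adherence -> Severity <- Hospital -> Outcome
  P2: PriorTherapy <- Adherence -> Severity <- AgeGroup -> Outcome
  P3: PriorTherapy <- Adherence -> Outcome
Condition 1 (no descendant of PriorTherapy in the set): holds — descendants of PriorTherapy are {Outcome}; none are in {}.
Condition 2 (every backdoor path blocked by {}):
  P1: blocked at collider Severity (neither it nor any descendant is in the conditioning set).
  P2: blocked at collider Severity (neither it nor any descendant is in the conditioning set).
  P3: open — no interior node is in the conditioning set.
{} does not satisfy the backdoor criterion.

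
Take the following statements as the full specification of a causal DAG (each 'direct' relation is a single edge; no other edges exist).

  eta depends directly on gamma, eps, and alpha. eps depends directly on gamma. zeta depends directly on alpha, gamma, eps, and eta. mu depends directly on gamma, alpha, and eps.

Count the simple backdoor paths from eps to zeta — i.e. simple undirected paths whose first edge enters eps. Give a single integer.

A backdoor path from eps to zeta is any simple undirected path whose first edge points into eps (i.e. leaves eps via a parent).
Parents of eps: {gamma}.
Enumerating:
  P1: eps <- gamma -> mu <- alpha -> eta -> zeta
  P2: eps <- gamma -> mu <- alpha -> zeta
  P3: eps <- gamma -> eta <- alpha -> zeta
  P4: eps <- gamma -> eta -> zeta
  P5: eps <- gamma -> zeta
That exhausts the simple backdoor paths. Count: 5.

5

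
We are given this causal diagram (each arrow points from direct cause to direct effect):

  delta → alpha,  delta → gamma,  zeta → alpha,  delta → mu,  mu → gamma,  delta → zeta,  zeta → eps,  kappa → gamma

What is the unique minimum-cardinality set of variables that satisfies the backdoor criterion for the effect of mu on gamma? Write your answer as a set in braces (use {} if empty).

Variables eligible for adjustment (non-descendants of mu, excluding mu and gamma): {alpha, delta, eps, kappa, zeta}.
Backdoor paths from mu to gamma:
  P1: mu <- delta -> gamma
The empty set is not sufficient: P1 (mu <- delta -> gamma) has no collider blocking it and no conditioned non-collider, so it is open.
Try {delta}:
  P1: blocked at fork node delta ∈ conditioning set.
{delta} contains no descendant of mu and blocks every backdoor path.
No other singleton works — e.g. {kappa} leaves P1 open — so {delta} is the unique smallest valid adjustment set.

{delta}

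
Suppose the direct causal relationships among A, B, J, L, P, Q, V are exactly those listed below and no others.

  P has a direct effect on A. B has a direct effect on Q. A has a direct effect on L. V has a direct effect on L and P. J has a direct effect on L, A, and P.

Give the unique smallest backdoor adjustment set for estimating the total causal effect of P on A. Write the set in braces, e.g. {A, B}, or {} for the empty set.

Variables eligible for adjustment (non-descendants of P, excluding P and A): {B, J, Q, V}.
Backdoor paths from P to A:
  P1: P <- J -> A
  P2: P <- J -> L <- A
  P3: P <- V -> L <- J -> A
  P4: P <- V -> L <- A
The empty set is not sufficient: P1 (P <- J -> A) has no collider blocking it and no conditioned non-collider, so it is open.
Try {J}:
  P1: blocked at fork node J ∈ conditioning set.
  P2: blocked at fork node J ∈ conditioning set.
  P3: blocked at collider L (neither it nor any descendant is in the conditioning set).
  P4: blocked at collider L (neither it nor any descendant is in the conditioning set).
{J} contains no descendant of P and blocks every backdoor path.
No other singleton works — e.g. {B} leaves P1 open — so {J} is the unique smallest valid adjustment set.

{J}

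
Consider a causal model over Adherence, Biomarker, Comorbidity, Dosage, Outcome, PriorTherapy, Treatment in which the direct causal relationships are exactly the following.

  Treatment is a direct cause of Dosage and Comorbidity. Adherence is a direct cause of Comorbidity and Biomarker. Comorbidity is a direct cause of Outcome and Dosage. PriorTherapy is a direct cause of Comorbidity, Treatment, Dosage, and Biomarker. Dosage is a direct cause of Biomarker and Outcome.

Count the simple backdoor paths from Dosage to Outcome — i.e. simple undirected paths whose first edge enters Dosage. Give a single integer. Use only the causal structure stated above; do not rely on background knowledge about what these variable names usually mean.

7

A backdoor path from Dosage to Outcome is any simple undirected path whose first edge points into Dosage (i.e. leaves Dosage via a parent).
Parents of Dosage: {Comorbidity, PriorTherapy, Treatment}.
Enumerating:
  P1: Dosage <- PriorTherapy -> Treatment -> Comorbidity -> Outcome
  P2: Dosage <- PriorTherapy -> Comorbidity -> Outcome
  P3: Dosage <- PriorTherapy -> Biomarker <- Adherence -> Comorbidity -> Outcome
  P4: Dosage <- Treatment <- PriorTherapy -> Comorbidity -> Outcome
  P5: Dosage <- Treatment <- PriorTherapy -> Biomarker <- Adherence -> Comorbidity -> Outcome
  P6: Dosage <- Treatment -> Comorbidity -> Outcome
  P7: Dosage <- Comorbidity -> Outcome
That exhausts the simple backdoor paths. Count: 7.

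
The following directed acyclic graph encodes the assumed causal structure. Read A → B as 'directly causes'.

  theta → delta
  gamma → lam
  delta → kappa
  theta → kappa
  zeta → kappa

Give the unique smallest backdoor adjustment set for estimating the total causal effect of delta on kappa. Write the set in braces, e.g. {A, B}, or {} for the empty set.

{theta}

Variables eligible for adjustment (non-descendants of delta, excluding delta and kappa): {gamma, lam, theta, zeta}.
Backdoor paths from delta to kappa:
  P1: delta <- theta -> kappa
The empty set is not sufficient: P1 (delta <- theta -> kappa) has no collider blocking it and no conditioned non-collider, so it is open.
Try {theta}:
  P1: blocked at fork node theta ∈ conditioning set.
{theta} contains no descendant of delta and blocks every backdoor path.
No other singleton works — e.g. {gamma} leaves P1 open — so {theta} is the unique smallest valid adjustment set.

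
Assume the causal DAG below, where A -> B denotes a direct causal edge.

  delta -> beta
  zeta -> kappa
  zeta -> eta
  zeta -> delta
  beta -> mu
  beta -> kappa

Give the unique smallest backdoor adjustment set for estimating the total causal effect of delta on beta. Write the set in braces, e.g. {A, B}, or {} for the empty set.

{}

Variables eligible for adjustment (non-descendants of delta, excluding delta and beta): {eta, zeta}.
Backdoor paths from delta to beta:
  P1: delta <- zeta -> kappa <- beta
Each backdoor path contains an unconditioned collider, so every path is already blocked with the empty conditioning set:
  P1: blocked at collider kappa (neither it nor any descendant is in the conditioning set).
The empty set is therefore the unique smallest valid set.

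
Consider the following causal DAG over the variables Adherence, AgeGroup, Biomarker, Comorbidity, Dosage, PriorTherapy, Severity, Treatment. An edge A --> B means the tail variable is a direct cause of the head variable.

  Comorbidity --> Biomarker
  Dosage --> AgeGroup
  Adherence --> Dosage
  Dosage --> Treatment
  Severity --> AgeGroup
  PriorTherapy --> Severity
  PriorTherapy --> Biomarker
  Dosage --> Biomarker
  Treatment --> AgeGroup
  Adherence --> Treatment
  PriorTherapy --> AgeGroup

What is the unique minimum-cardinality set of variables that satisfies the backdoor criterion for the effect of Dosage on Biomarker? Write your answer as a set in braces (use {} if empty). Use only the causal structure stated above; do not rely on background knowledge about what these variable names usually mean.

{}

Variables eligible for adjustment (non-descendants of Dosage, excluding Dosage and Biomarker): {Adherence, Comorbidity, PriorTherapy, Severity}.
Backdoor paths from Dosage to Biomarker:
  P1: Dosage <- Adherence -> Treatment -> AgeGroup <- PriorTherapy -> Biomarker
  P2: Dosage <- Adherence -> Treatment -> AgeGroup <- Severity <- PriorTherapy -> Biomarker
Each backdoor path contains an unconditioned collider, so every path is already blocked with the empty conditioning set:
  P1: blocked at collider AgeGroup (neither it nor any descendant is in the conditioning set).
  P2: blocked at collider AgeGroup (neither it nor any descendant is in the conditioning set).
The empty set is therefore the unique smallest valid set.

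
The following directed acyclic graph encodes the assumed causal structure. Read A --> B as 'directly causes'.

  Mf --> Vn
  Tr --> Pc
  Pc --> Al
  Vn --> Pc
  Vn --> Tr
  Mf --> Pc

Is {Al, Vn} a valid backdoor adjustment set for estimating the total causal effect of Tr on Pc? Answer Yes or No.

No

Backdoor paths from Tr to Pc (paths whose first edge points into Tr):
  P1: Tr <- Vn <- Mf -> Pc
  P2: Tr <- Vn -> Pc
Condition 1 (no descendant of Tr in the set): FAILS — Al is a descendant of Tr.
Condition 2 (every backdoor path blocked by {Al, Vn}):
  P1: blocked at chain node Vn ∈ conditioning set.
  P2: blocked at fork node Vn ∈ conditioning set.
{Al, Vn} does not satisfy the backdoor criterion.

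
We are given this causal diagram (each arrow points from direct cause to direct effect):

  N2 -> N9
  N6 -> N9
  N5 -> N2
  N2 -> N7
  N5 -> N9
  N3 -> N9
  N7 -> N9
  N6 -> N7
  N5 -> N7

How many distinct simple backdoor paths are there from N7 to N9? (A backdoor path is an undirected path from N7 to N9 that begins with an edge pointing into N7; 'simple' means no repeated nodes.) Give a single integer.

A backdoor path from N7 to N9 is any simple undirected path whose first edge points into N7 (i.e. leaves N7 via a parent).
Parents of N7: {N2, N5, N6}.
Enumerating:
  P1: N7 <- N5 -> N2 -> N9
  P2: N7 <- N5 -> N9
  P3: N7 <- N6 -> N9
  P4: N7 <- N2 <- N5 -> N9
  P5: N7 <- N2 -> N9
That exhausts the simple backdoor paths. Count: 5.

5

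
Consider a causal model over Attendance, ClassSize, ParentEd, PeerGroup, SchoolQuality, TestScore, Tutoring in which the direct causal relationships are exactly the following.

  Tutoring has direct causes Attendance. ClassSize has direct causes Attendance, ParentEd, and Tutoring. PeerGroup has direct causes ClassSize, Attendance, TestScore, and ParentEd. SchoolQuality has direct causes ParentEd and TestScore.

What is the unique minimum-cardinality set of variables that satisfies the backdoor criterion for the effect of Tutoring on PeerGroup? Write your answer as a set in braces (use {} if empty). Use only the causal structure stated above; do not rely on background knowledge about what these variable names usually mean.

Variables eligible for adjustment (non-descendants of Tutoring, excluding Tutoring and PeerGroup): {Attendance, ParentEd, SchoolQuality, TestScore}.
Backdoor paths from Tutoring to PeerGroup:
  P1: Tutoring <- Attendance -> ClassSize <- ParentEd -> SchoolQuality <- TestScore -> PeerGroup
  P2: Tutoring <- Attendance -> ClassSize <- ParentEd -> PeerGroup
  P3: Tutoring <- Attendance -> ClassSize -> PeerGroup
  P4: Tutoring <- Attendance -> PeerGroup
The empty set is not sufficient: P3 (Tutoring <- Attendance -> ClassSize -> PeerGroup) has no collider blocking it and no conditioned non-collider, so it is open.
Try {Attendance}:
  P1: blocked at fork node Attendance ∈ conditioning set.
  P2: blocked at fork node Attendance ∈ conditioning set.
  P3: blocked at fork node Attendance ∈ conditioning set.
  P4: blocked at fork node Attendance ∈ conditioning set.
{Attendance} contains no descendant of Tutoring and blocks every backdoor path.
No other singleton works — e.g. {TestScore} leaves P3 open — so {Attendance} is the unique smallest valid adjustment set.

{Attendance}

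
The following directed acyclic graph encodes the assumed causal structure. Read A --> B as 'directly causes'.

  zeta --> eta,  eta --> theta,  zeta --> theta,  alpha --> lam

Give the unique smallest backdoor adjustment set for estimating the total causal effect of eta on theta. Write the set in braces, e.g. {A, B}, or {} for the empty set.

Variables eligible for adjustment (non-descendants of eta, excluding eta and theta): {alpha, lam, zeta}.
Backdoor paths from eta to theta:
  P1: eta <- zeta -> theta
The empty set is not sufficient: P1 (eta <- zeta -> theta) has no collider blocking it and no conditioned non-collider, so it is open.
Try {zeta}:
  P1: blocked at fork node zeta ∈ conditioning set.
{zeta} contains no descendant of eta and blocks every backdoor path.
No other singleton works — e.g. {alpha} leaves P1 open — so {zeta} is the unique smallest valid adjustment set.

{zeta}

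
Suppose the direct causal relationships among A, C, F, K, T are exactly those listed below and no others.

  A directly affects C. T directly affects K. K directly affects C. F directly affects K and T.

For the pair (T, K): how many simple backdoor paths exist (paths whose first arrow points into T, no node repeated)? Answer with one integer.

1

A backdoor path from T to K is any simple undirected path whose first edge points into T (i.e. leaves T via a parent).
Parents of T: {F}.
Enumerating:
  P1: T <- F -> K
That exhausts the simple backdoor paths. Count: 1.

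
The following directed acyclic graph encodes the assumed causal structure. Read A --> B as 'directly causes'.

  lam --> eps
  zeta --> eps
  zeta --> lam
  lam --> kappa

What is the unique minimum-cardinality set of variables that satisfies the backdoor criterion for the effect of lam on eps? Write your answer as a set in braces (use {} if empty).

{zeta}

Variables eligible for adjustment (non-descendants of lam, excluding lam and eps): {zeta}.
Backdoor paths from lam to eps:
  P1: lam <- zeta -> eps
The empty set is not sufficient: P1 (lam <- zeta -> eps) has no collider blocking it and no conditioned non-collider, so it is open.
Try {zeta}:
  P1: blocked at fork node zeta ∈ conditioning set.
{zeta} contains no descendant of lam and blocks every backdoor path.
{zeta} is the unique smallest valid adjustment set.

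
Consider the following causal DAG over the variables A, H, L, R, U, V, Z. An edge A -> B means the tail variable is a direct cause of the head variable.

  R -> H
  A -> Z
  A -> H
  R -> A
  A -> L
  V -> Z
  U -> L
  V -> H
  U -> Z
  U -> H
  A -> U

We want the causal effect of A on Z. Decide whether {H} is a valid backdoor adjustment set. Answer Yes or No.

No

Backdoor paths from A to Z (paths whose first edge points into A):
  P1: A <- R -> H <- V -> Z
  P2: A <- R -> H <- U -> Z
Condition 1 (no descendant of A in the set): FAILS — H is a descendant of A.
Condition 2 (every backdoor path blocked by {H}):
  P1: open — collider(s) H are conditioned on (or have a conditioned descendant) and no non-collider on the path is in the set.
  P2: open — collider(s) H are conditioned on (or have a conditioned descendant) and no non-collider on the path is in the set.
{H} does not satisfy the backdoor criterion.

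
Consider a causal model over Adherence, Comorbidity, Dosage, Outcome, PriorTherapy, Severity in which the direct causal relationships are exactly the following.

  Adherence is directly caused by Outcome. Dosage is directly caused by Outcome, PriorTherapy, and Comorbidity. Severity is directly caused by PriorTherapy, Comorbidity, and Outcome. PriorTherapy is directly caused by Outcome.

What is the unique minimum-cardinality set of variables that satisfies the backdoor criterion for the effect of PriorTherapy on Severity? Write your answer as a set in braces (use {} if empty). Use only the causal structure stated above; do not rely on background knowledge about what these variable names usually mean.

Variables eligible for adjustment (non-descendants of PriorTherapy, excluding PriorTherapy and Severity): {Adherence, Comorbidity, Outcome}.
Backdoor paths from PriorTherapy to Severity:
  P1: PriorTherapy <- Outcome -> Dosage <- Comorbidity -> Severity
  P2: PriorTherapy <- Outcome -> Severity
The empty set is not sufficient: P2 (PriorTherapy <- Outcome -> Severity) has no collider blocking it and no conditioned non-collider, so it is open.
Try {Outcome}:
  P1: blocked at fork node Outcome ∈ conditioning set.
  P2: blocked at fork node Outcome ∈ conditioning set.
{Outcome} contains no descendant of PriorTherapy and blocks every backdoor path.
No other singleton works — e.g. {Adherence} leaves P2 open — so {Outcome} is the unique smallest valid adjustment set.

{Outcome}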